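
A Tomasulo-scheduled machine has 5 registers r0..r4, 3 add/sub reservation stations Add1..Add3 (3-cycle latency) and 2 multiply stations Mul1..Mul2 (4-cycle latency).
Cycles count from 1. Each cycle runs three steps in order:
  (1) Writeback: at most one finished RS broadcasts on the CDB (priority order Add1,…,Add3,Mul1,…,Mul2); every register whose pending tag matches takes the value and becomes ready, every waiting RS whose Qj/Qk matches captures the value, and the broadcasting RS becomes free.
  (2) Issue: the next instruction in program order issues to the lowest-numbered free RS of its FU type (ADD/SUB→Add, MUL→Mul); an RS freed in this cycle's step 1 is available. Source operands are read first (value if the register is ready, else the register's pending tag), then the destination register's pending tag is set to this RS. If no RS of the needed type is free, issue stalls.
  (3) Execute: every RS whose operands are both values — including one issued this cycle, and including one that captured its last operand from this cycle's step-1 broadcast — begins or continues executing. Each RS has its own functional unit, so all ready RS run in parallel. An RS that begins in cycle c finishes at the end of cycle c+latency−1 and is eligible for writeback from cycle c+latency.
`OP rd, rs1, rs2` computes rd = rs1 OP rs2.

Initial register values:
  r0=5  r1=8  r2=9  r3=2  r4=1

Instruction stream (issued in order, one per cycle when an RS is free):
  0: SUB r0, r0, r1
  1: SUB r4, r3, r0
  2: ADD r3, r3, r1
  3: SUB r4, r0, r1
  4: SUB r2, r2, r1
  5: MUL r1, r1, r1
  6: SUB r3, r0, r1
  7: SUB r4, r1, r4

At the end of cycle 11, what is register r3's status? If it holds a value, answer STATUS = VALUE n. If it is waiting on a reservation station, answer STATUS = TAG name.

c1: issue SUB r0<-Add1 | r0:Add1,r1:8,r2:9,r3:2,r4:1
c2: issue SUB r4<-Add2 | r0:Add1,r1:8,r2:9,r3:2,r4:Add2
c3: issue ADD r3<-Add3 | r0:Add1,r1:8,r2:9,r3:Add3,r4:Add2
c4: CDB Add1=-3; issue SUB r4<-Add1 | r0:-3,r1:8,r2:9,r3:Add3,r4:Add1
c5: stall | r0:-3,r1:8,r2:9,r3:Add3,r4:Add1
c6: CDB Add3=10; issue SUB r2<-Add3 | r0:-3,r1:8,r2:Add3,r3:10,r4:Add1
c7: CDB Add1=-11; issue MUL r1<-Mul1 | r0:-3,r1:Mul1,r2:Add3,r3:10,r4:-11
c8: CDB Add2=5; issue SUB r3<-Add1 | r0:-3,r1:Mul1,r2:Add3,r3:Add1,r4:-11
c9: CDB Add3=1; issue SUB r4<-Add2 | r0:-3,r1:Mul1,r2:1,r3:Add1,r4:Add2
c10: - | r0:-3,r1:Mul1,r2:1,r3:Add1,r4:Add2
c11: CDB Mul1=64 | r0:-3,r1:64,r2:1,r3:Add1,r4:Add2

STATUS = TAG Add1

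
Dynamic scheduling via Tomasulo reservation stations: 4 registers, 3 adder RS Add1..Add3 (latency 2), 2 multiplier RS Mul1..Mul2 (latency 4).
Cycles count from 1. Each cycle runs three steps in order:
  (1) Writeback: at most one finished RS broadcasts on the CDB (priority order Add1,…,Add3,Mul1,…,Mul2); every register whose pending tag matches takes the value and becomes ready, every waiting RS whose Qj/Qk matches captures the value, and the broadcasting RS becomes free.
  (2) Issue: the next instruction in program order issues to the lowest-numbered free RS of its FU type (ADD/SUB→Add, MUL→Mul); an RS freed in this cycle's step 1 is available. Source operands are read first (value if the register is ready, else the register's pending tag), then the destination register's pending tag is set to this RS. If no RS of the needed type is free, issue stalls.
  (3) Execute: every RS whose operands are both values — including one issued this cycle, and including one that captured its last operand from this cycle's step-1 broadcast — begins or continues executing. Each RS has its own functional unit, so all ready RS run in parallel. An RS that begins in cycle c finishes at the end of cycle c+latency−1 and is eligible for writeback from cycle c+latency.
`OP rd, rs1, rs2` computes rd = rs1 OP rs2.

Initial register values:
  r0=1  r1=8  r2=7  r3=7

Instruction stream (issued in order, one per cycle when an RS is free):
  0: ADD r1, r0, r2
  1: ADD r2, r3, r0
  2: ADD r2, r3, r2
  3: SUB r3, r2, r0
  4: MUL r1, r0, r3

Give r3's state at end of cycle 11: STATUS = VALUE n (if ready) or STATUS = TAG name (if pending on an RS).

STATUS = VALUE 14

  c1: issue ADD r1<-Add1  regs: r0:1,r1:Add1,r2:7,r3:7
  c2: issue ADD r2<-Add2  regs: r0:1,r1:Add1,r2:Add2,r3:7
  c3: CDB Add1=8; issue ADD r2<-Add1  regs: r0:1,r1:8,r2:Add1,r3:7
  c4: CDB Add2=8; issue SUB r3<-Add2  regs: r0:1,r1:8,r2:Add1,r3:Add2
  c5: issue MUL r1<-Mul1  regs: r0:1,r1:Mul1,r2:Add1,r3:Add2
  c6: CDB Add1=15  regs: r0:1,r1:Mul1,r2:15,r3:Add2
  c7: -  regs: r0:1,r1:Mul1,r2:15,r3:Add2
  c8: CDB Add2=14  regs: r0:1,r1:Mul1,r2:15,r3:14
  c9: -  regs: r0:1,r1:Mul1,r2:15,r3:14
  c10: -  regs: r0:1,r1:Mul1,r2:15,r3:14
  c11: -  regs: r0:1,r1:Mul1,r2:15,r3:14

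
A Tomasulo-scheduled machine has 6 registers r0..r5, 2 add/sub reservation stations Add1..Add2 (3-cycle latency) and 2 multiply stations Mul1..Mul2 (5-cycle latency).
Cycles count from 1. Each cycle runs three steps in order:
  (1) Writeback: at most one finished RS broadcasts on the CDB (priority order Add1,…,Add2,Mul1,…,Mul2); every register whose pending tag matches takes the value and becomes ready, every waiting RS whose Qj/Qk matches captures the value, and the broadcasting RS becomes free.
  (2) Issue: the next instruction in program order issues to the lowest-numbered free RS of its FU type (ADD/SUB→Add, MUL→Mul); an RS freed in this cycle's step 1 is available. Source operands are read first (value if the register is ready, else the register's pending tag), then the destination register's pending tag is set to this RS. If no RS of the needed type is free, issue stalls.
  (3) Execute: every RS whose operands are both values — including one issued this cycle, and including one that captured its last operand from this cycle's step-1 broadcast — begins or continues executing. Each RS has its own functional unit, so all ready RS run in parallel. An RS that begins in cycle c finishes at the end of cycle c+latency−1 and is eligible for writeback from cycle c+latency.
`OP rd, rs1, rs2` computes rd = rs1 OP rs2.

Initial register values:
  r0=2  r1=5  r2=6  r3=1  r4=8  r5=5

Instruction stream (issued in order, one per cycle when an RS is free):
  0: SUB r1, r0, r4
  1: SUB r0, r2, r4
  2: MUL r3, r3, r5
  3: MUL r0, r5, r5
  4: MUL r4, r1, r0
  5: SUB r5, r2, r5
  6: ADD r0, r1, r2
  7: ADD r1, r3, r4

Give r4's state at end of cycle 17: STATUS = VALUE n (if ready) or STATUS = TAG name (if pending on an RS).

cycle 1: issue SUB r1<-Add1 // r0:2,r1:Add1,r2:6,r3:1,r4:8,r5:5
cycle 2: issue SUB r0<-Add2 // r0:Add2,r1:Add1,r2:6,r3:1,r4:8,r5:5
cycle 3: issue MUL r3<-Mul1 // r0:Add2,r1:Add1,r2:6,r3:Mul1,r4:8,r5:5
cycle 4: CDB Add1=-6; issue MUL r0<-Mul2 // r0:Mul2,r1:-6,r2:6,r3:Mul1,r4:8,r5:5
cycle 5: CDB Add2=-2; stall // r0:Mul2,r1:-6,r2:6,r3:Mul1,r4:8,r5:5
cycle 6: stall // r0:Mul2,r1:-6,r2:6,r3:Mul1,r4:8,r5:5
cycle 7: stall // r0:Mul2,r1:-6,r2:6,r3:Mul1,r4:8,r5:5
cycle 8: CDB Mul1=5; issue MUL r4<-Mul1 // r0:Mul2,r1:-6,r2:6,r3:5,r4:Mul1,r5:5
cycle 9: CDB Mul2=25; issue SUB r5<-Add1 // r0:25,r1:-6,r2:6,r3:5,r4:Mul1,r5:Add1
cycle 10: issue ADD r0<-Add2 // r0:Add2,r1:-6,r2:6,r3:5,r4:Mul1,r5:Add1
cycle 11: stall // r0:Add2,r1:-6,r2:6,r3:5,r4:Mul1,r5:Add1
cycle 12: CDB Add1=1; issue ADD r1<-Add1 // r0:Add2,r1:Add1,r2:6,r3:5,r4:Mul1,r5:1
cycle 13: CDB Add2=0 // r0:0,r1:Add1,r2:6,r3:5,r4:Mul1,r5:1
cycle 14: CDB Mul1=-150 // r0:0,r1:Add1,r2:6,r3:5,r4:-150,r5:1
cycle 15: - // r0:0,r1:Add1,r2:6,r3:5,r4:-150,r5:1
cycle 16: - // r0:0,r1:Add1,r2:6,r3:5,r4:-150,r5:1
cycle 17: CDB Add1=-145 // r0:0,r1:-145,r2:6,r3:5,r4:-150,r5:1

STATUS = VALUE -150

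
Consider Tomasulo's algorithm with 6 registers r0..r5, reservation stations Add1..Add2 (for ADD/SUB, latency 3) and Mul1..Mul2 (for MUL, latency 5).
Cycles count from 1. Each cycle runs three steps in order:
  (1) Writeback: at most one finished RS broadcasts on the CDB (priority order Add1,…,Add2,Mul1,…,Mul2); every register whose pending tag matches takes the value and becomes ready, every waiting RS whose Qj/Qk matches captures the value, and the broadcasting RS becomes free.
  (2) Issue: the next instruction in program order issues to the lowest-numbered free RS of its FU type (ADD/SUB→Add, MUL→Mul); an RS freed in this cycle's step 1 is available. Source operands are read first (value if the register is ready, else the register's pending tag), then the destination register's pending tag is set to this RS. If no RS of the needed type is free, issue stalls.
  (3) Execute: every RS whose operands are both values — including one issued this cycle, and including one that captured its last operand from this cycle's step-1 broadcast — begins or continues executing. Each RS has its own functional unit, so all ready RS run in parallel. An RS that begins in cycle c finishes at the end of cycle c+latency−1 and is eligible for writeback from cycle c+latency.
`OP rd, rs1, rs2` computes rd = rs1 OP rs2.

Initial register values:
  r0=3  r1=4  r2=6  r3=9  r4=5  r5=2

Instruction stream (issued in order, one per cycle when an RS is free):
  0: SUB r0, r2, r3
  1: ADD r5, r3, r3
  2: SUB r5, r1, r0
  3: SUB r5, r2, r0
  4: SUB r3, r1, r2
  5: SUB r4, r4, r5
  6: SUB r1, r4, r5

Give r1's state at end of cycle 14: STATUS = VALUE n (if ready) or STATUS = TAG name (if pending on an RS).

STATUS = VALUE -13

  c1: issue SUB r0<-Add1  regs: r0:Add1,r1:4,r2:6,r3:9,r4:5,r5:2
  c2: issue ADD r5<-Add2  regs: r0:Add1,r1:4,r2:6,r3:9,r4:5,r5:Add2
  c3: stall  regs: r0:Add1,r1:4,r2:6,r3:9,r4:5,r5:Add2
  c4: CDB Add1=-3; issue SUB r5<-Add1  regs: r0:-3,r1:4,r2:6,r3:9,r4:5,r5:Add1
  c5: CDB Add2=18; issue SUB r5<-Add2  regs: r0:-3,r1:4,r2:6,r3:9,r4:5,r5:Add2
  c6: stall  regs: r0:-3,r1:4,r2:6,r3:9,r4:5,r5:Add2
  c7: CDB Add1=7; issue SUB r3<-Add1  regs: r0:-3,r1:4,r2:6,r3:Add1,r4:5,r5:Add2
  c8: CDB Add2=9; issue SUB r4<-Add2  regs: r0:-3,r1:4,r2:6,r3:Add1,r4:Add2,r5:9
  c9: stall  regs: r0:-3,r1:4,r2:6,r3:Add1,r4:Add2,r5:9
  c10: CDB Add1=-2; issue SUB r1<-Add1  regs: r0:-3,r1:Add1,r2:6,r3:-2,r4:Add2,r5:9
  c11: CDB Add2=-4  regs: r0:-3,r1:Add1,r2:6,r3:-2,r4:-4,r5:9
  c12: -  regs: r0:-3,r1:Add1,r2:6,r3:-2,r4:-4,r5:9
  c13: -  regs: r0:-3,r1:Add1,r2:6,r3:-2,r4:-4,r5:9
  c14: CDB Add1=-13  regs: r0:-3,r1:-13,r2:6,r3:-2,r4:-4,r5:9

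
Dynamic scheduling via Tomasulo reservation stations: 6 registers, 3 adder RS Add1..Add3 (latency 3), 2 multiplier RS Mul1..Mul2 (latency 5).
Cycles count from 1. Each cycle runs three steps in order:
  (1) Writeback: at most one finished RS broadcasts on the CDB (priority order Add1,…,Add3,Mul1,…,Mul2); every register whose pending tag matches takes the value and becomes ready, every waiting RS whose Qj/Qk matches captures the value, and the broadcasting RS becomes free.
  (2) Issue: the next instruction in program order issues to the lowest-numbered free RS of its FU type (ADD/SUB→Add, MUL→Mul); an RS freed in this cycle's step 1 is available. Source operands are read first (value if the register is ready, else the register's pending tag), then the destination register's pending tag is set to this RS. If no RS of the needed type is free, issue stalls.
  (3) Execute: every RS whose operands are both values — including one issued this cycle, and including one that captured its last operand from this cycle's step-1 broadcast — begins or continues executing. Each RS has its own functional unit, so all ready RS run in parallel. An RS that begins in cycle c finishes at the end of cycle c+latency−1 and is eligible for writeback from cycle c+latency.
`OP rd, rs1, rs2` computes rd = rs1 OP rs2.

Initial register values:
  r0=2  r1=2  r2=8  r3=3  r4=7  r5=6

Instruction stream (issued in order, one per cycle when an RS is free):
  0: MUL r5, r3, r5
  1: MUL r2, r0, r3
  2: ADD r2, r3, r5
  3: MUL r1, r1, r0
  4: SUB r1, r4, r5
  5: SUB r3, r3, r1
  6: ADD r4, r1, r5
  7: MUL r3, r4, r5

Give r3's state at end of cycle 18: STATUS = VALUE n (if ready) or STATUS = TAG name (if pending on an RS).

STATUS = VALUE 126

cycle 1: issue MUL r5<-Mul1 // r0:2,r1:2,r2:8,r3:3,r4:7,r5:Mul1
cycle 2: issue MUL r2<-Mul2 // r0:2,r1:2,r2:Mul2,r3:3,r4:7,r5:Mul1
cycle 3: issue ADD r2<-Add1 // r0:2,r1:2,r2:Add1,r3:3,r4:7,r5:Mul1
cycle 4: stall // r0:2,r1:2,r2:Add1,r3:3,r4:7,r5:Mul1
cycle 5: stall // r0:2,r1:2,r2:Add1,r3:3,r4:7,r5:Mul1
cycle 6: CDB Mul1=18; issue MUL r1<-Mul1 // r0:2,r1:Mul1,r2:Add1,r3:3,r4:7,r5:18
cycle 7: CDB Mul2=6; issue SUB r1<-Add2 // r0:2,r1:Add2,r2:Add1,r3:3,r4:7,r5:18
cycle 8: issue SUB r3<-Add3 // r0:2,r1:Add2,r2:Add1,r3:Add3,r4:7,r5:18
cycle 9: CDB Add1=21; issue ADD r4<-Add1 // r0:2,r1:Add2,r2:21,r3:Add3,r4:Add1,r5:18
cycle 10: CDB Add2=-11; issue MUL r3<-Mul2 // r0:2,r1:-11,r2:21,r3:Mul2,r4:Add1,r5:18
cycle 11: CDB Mul1=4 // r0:2,r1:-11,r2:21,r3:Mul2,r4:Add1,r5:18
cycle 12: - // r0:2,r1:-11,r2:21,r3:Mul2,r4:Add1,r5:18
cycle 13: CDB Add1=7 // r0:2,r1:-11,r2:21,r3:Mul2,r4:7,r5:18
cycle 14: CDB Add3=14 // r0:2,r1:-11,r2:21,r3:Mul2,r4:7,r5:18
cycle 15: - // r0:2,r1:-11,r2:21,r3:Mul2,r4:7,r5:18
cycle 16: - // r0:2,r1:-11,r2:21,r3:Mul2,r4:7,r5:18
cycle 17: - // r0:2,r1:-11,r2:21,r3:Mul2,r4:7,r5:18
cycle 18: CDB Mul2=126 // r0:2,r1:-11,r2:21,r3:126,r4:7,r5:18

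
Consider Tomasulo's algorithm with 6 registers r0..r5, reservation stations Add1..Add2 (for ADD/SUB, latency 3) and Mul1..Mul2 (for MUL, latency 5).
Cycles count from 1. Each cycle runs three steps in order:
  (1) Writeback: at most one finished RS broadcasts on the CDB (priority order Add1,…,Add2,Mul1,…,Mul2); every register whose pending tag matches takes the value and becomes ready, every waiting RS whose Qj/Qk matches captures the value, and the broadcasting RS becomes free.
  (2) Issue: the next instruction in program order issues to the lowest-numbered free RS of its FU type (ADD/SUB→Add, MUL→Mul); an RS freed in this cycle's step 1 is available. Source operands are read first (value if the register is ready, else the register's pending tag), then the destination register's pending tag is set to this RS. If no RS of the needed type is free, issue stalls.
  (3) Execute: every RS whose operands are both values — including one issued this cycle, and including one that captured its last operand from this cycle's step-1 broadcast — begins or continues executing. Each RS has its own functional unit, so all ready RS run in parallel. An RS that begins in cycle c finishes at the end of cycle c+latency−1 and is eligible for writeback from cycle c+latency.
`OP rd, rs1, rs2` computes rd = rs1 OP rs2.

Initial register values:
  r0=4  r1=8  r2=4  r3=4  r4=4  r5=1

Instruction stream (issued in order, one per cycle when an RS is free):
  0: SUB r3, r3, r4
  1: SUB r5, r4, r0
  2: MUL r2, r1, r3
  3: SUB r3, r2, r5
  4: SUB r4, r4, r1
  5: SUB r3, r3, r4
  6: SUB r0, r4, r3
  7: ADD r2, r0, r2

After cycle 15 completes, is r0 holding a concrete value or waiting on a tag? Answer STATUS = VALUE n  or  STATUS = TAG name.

cycle 1: issue SUB r3<-Add1 // r0:4,r1:8,r2:4,r3:Add1,r4:4,r5:1
cycle 2: issue SUB r5<-Add2 // r0:4,r1:8,r2:4,r3:Add1,r4:4,r5:Add2
cycle 3: issue MUL r2<-Mul1 // r0:4,r1:8,r2:Mul1,r3:Add1,r4:4,r5:Add2
cycle 4: CDB Add1=0; issue SUB r3<-Add1 // r0:4,r1:8,r2:Mul1,r3:Add1,r4:4,r5:Add2
cycle 5: CDB Add2=0; issue SUB r4<-Add2 // r0:4,r1:8,r2:Mul1,r3:Add1,r4:Add2,r5:0
cycle 6: stall // r0:4,r1:8,r2:Mul1,r3:Add1,r4:Add2,r5:0
cycle 7: stall // r0:4,r1:8,r2:Mul1,r3:Add1,r4:Add2,r5:0
cycle 8: CDB Add2=-4; issue SUB r3<-Add2 // r0:4,r1:8,r2:Mul1,r3:Add2,r4:-4,r5:0
cycle 9: CDB Mul1=0; stall // r0:4,r1:8,r2:0,r3:Add2,r4:-4,r5:0
cycle 10: stall // r0:4,r1:8,r2:0,r3:Add2,r4:-4,r5:0
cycle 11: stall // r0:4,r1:8,r2:0,r3:Add2,r4:-4,r5:0
cycle 12: CDB Add1=0; issue SUB r0<-Add1 // r0:Add1,r1:8,r2:0,r3:Add2,r4:-4,r5:0
cycle 13: stall // r0:Add1,r1:8,r2:0,r3:Add2,r4:-4,r5:0
cycle 14: stall // r0:Add1,r1:8,r2:0,r3:Add2,r4:-4,r5:0
cycle 15: CDB Add2=4; issue ADD r2<-Add2 // r0:Add1,r1:8,r2:Add2,r3:4,r4:-4,r5:0

STATUS = TAG Add1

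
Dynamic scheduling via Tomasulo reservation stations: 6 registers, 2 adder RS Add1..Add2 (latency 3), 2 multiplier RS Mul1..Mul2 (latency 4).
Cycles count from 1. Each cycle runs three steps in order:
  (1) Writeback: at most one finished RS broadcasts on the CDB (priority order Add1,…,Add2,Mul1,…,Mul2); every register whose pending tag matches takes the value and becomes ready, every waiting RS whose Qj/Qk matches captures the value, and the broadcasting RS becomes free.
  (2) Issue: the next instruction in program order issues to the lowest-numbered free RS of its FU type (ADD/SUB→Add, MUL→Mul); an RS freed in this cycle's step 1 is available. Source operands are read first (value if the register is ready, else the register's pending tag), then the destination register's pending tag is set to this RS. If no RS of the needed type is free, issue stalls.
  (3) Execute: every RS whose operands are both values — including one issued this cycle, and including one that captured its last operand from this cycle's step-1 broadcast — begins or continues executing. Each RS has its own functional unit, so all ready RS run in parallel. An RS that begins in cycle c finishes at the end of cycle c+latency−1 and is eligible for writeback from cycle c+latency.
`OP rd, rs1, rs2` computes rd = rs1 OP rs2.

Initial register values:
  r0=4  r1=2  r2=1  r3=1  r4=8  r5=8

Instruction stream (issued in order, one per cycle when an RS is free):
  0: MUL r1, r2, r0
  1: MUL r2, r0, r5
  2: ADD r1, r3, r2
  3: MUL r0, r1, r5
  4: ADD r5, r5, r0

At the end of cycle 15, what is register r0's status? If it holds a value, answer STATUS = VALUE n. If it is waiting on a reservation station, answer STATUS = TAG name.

STATUS = VALUE 264

cycle 1: issue MUL r1<-Mul1 // r0:4,r1:Mul1,r2:1,r3:1,r4:8,r5:8
cycle 2: issue MUL r2<-Mul2 // r0:4,r1:Mul1,r2:Mul2,r3:1,r4:8,r5:8
cycle 3: issue ADD r1<-Add1 // r0:4,r1:Add1,r2:Mul2,r3:1,r4:8,r5:8
cycle 4: stall // r0:4,r1:Add1,r2:Mul2,r3:1,r4:8,r5:8
cycle 5: CDB Mul1=4; issue MUL r0<-Mul1 // r0:Mul1,r1:Add1,r2:Mul2,r3:1,r4:8,r5:8
cycle 6: CDB Mul2=32; issue ADD r5<-Add2 // r0:Mul1,r1:Add1,r2:32,r3:1,r4:8,r5:Add2
cycle 7: - // r0:Mul1,r1:Add1,r2:32,r3:1,r4:8,r5:Add2
cycle 8: - // r0:Mul1,r1:Add1,r2:32,r3:1,r4:8,r5:Add2
cycle 9: CDB Add1=33 // r0:Mul1,r1:33,r2:32,r3:1,r4:8,r5:Add2
cycle 10: - // r0:Mul1,r1:33,r2:32,r3:1,r4:8,r5:Add2
cycle 11: - // r0:Mul1,r1:33,r2:32,r3:1,r4:8,r5:Add2
cycle 12: - // r0:Mul1,r1:33,r2:32,r3:1,r4:8,r5:Add2
cycle 13: CDB Mul1=264 // r0:264,r1:33,r2:32,r3:1,r4:8,r5:Add2
cycle 14: - // r0:264,r1:33,r2:32,r3:1,r4:8,r5:Add2
cycle 15: - // r0:264,r1:33,r2:32,r3:1,r4:8,r5:Add2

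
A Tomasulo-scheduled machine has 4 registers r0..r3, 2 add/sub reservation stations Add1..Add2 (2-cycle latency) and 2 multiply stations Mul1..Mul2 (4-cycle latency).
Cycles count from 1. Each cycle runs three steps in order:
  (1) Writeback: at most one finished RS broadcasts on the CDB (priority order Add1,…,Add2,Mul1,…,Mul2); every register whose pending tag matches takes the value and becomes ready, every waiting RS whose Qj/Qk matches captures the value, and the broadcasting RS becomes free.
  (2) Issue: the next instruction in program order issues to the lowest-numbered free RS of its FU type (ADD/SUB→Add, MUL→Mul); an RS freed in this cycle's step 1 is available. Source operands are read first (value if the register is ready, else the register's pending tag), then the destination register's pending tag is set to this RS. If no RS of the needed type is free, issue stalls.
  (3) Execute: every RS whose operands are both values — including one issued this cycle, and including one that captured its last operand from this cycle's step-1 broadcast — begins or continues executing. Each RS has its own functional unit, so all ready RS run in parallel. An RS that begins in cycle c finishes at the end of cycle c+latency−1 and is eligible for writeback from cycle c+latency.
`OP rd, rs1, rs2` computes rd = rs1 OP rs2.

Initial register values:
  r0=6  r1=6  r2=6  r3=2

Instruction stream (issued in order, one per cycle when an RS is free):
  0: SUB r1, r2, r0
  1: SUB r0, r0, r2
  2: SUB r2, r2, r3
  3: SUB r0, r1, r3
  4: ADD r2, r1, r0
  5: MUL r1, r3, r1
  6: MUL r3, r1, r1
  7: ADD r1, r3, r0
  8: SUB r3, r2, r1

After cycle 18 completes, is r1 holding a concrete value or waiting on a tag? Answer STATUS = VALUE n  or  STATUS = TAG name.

cycle 1: issue SUB r1<-Add1 // r0:6,r1:Add1,r2:6,r3:2
cycle 2: issue SUB r0<-Add2 // r0:Add2,r1:Add1,r2:6,r3:2
cycle 3: CDB Add1=0; issue SUB r2<-Add1 // r0:Add2,r1:0,r2:Add1,r3:2
cycle 4: CDB Add2=0; issue SUB r0<-Add2 // r0:Add2,r1:0,r2:Add1,r3:2
cycle 5: CDB Add1=4; issue ADD r2<-Add1 // r0:Add2,r1:0,r2:Add1,r3:2
cycle 6: CDB Add2=-2; issue MUL r1<-Mul1 // r0:-2,r1:Mul1,r2:Add1,r3:2
cycle 7: issue MUL r3<-Mul2 // r0:-2,r1:Mul1,r2:Add1,r3:Mul2
cycle 8: CDB Add1=-2; issue ADD r1<-Add1 // r0:-2,r1:Add1,r2:-2,r3:Mul2
cycle 9: issue SUB r3<-Add2 // r0:-2,r1:Add1,r2:-2,r3:Add2
cycle 10: CDB Mul1=0 // r0:-2,r1:Add1,r2:-2,r3:Add2
cycle 11: - // r0:-2,r1:Add1,r2:-2,r3:Add2
cycle 12: - // r0:-2,r1:Add1,r2:-2,r3:Add2
cycle 13: - // r0:-2,r1:Add1,r2:-2,r3:Add2
cycle 14: CDB Mul2=0 // r0:-2,r1:Add1,r2:-2,r3:Add2
cycle 15: - // r0:-2,r1:Add1,r2:-2,r3:Add2
cycle 16: CDB Add1=-2 // r0:-2,r1:-2,r2:-2,r3:Add2
cycle 17: - // r0:-2,r1:-2,r2:-2,r3:Add2
cycle 18: CDB Add2=0 // r0:-2,r1:-2,r2:-2,r3:0

STATUS = VALUE -2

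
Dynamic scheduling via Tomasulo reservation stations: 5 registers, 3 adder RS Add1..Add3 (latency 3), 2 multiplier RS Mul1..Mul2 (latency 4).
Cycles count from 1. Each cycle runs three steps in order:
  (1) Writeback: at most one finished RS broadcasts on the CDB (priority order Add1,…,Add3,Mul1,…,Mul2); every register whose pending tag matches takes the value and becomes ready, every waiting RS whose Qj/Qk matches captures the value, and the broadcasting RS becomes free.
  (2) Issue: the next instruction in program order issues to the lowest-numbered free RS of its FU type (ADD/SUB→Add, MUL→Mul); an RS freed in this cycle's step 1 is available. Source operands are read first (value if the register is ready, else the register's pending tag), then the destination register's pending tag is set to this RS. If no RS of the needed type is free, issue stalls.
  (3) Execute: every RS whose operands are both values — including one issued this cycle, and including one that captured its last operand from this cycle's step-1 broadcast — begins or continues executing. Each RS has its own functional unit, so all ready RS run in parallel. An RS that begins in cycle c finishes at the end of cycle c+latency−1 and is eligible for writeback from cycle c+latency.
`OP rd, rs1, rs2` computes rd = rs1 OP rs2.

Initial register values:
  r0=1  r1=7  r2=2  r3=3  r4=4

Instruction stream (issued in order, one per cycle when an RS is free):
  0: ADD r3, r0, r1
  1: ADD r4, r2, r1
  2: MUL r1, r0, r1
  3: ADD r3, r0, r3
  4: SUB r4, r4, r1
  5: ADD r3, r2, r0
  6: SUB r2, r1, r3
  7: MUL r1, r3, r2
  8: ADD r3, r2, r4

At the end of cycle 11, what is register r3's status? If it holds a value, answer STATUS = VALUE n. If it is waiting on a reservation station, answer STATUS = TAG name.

  c1: issue ADD r3<-Add1  regs: r0:1,r1:7,r2:2,r3:Add1,r4:4
  c2: issue ADD r4<-Add2  regs: r0:1,r1:7,r2:2,r3:Add1,r4:Add2
  c3: issue MUL r1<-Mul1  regs: r0:1,r1:Mul1,r2:2,r3:Add1,r4:Add2
  c4: CDB Add1=8; issue ADD r3<-Add1  regs: r0:1,r1:Mul1,r2:2,r3:Add1,r4:Add2
  c5: CDB Add2=9; issue SUB r4<-Add2  regs: r0:1,r1:Mul1,r2:2,r3:Add1,r4:Add2
  c6: issue ADD r3<-Add3  regs: r0:1,r1:Mul1,r2:2,r3:Add3,r4:Add2
  c7: CDB Add1=9; issue SUB r2<-Add1  regs: r0:1,r1:Mul1,r2:Add1,r3:Add3,r4:Add2
  c8: CDB Mul1=7; issue MUL r1<-Mul1  regs: r0:1,r1:Mul1,r2:Add1,r3:Add3,r4:Add2
  c9: CDB Add3=3; issue ADD r3<-Add3  regs: r0:1,r1:Mul1,r2:Add1,r3:Add3,r4:Add2
  c10: -  regs: r0:1,r1:Mul1,r2:Add1,r3:Add3,r4:Add2
  c11: CDB Add2=2  regs: r0:1,r1:Mul1,r2:Add1,r3:Add3,r4:2

STATUS = TAG Add3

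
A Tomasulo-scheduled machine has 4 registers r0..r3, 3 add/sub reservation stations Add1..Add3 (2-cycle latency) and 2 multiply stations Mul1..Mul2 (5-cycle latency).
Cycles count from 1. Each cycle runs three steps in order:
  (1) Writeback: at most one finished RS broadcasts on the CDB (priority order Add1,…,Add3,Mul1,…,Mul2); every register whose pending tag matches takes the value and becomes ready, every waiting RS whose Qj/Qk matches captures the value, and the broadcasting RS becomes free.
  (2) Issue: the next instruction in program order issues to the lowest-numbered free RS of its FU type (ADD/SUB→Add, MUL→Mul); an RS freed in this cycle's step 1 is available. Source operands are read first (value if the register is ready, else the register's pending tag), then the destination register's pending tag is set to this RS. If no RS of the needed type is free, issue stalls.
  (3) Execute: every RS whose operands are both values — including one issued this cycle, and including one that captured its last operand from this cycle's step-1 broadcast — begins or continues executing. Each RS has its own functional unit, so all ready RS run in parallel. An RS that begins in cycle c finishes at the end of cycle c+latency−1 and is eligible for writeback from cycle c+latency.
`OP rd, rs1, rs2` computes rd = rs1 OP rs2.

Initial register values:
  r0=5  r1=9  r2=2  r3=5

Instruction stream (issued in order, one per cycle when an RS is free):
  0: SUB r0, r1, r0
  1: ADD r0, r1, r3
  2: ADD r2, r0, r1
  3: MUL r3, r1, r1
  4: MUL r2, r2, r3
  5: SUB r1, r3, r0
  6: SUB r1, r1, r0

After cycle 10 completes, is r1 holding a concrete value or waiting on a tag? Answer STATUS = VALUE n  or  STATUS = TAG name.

  c1: issue SUB r0<-Add1  regs: r0:Add1,r1:9,r2:2,r3:5
  c2: issue ADD r0<-Add2  regs: r0:Add2,r1:9,r2:2,r3:5
  c3: CDB Add1=4; issue ADD r2<-Add1  regs: r0:Add2,r1:9,r2:Add1,r3:5
  c4: CDB Add2=14; issue MUL r3<-Mul1  regs: r0:14,r1:9,r2:Add1,r3:Mul1
  c5: issue MUL r2<-Mul2  regs: r0:14,r1:9,r2:Mul2,r3:Mul1
  c6: CDB Add1=23; issue SUB r1<-Add1  regs: r0:14,r1:Add1,r2:Mul2,r3:Mul1
  c7: issue SUB r1<-Add2  regs: r0:14,r1:Add2,r2:Mul2,r3:Mul1
  c8: -  regs: r0:14,r1:Add2,r2:Mul2,r3:Mul1
  c9: CDB Mul1=81  regs: r0:14,r1:Add2,r2:Mul2,r3:81
  c10: -  regs: r0:14,r1:Add2,r2:Mul2,r3:81

STATUS = TAG Add2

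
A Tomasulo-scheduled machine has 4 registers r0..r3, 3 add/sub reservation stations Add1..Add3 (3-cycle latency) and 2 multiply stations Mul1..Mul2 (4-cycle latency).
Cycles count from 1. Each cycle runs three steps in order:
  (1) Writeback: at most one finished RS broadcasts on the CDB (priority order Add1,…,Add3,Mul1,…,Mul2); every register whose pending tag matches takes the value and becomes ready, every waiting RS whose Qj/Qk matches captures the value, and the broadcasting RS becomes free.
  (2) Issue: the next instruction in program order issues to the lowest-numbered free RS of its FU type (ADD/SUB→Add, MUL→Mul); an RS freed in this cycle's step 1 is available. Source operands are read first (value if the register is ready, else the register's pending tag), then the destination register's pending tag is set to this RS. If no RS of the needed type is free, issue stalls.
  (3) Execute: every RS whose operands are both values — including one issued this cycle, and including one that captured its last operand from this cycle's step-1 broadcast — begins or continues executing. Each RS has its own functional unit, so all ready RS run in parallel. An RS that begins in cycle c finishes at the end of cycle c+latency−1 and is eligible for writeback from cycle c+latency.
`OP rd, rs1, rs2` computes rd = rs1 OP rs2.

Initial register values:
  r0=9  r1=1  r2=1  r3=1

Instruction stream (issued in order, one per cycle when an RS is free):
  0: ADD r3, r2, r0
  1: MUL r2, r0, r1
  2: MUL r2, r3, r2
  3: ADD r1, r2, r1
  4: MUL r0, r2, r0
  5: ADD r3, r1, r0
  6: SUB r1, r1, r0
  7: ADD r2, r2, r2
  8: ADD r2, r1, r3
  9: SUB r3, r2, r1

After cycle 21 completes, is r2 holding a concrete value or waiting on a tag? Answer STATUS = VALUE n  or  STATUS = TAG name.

  c1: issue ADD r3<-Add1  regs: r0:9,r1:1,r2:1,r3:Add1
  c2: issue MUL r2<-Mul1  regs: r0:9,r1:1,r2:Mul1,r3:Add1
  c3: issue MUL r2<-Mul2  regs: r0:9,r1:1,r2:Mul2,r3:Add1
  c4: CDB Add1=10; issue ADD r1<-Add1  regs: r0:9,r1:Add1,r2:Mul2,r3:10
  c5: stall  regs: r0:9,r1:Add1,r2:Mul2,r3:10
  c6: CDB Mul1=9; issue MUL r0<-Mul1  regs: r0:Mul1,r1:Add1,r2:Mul2,r3:10
  c7: issue ADD r3<-Add2  regs: r0:Mul1,r1:Add1,r2:Mul2,r3:Add2
  c8: issue SUB r1<-Add3  regs: r0:Mul1,r1:Add3,r2:Mul2,r3:Add2
  c9: stall  regs: r0:Mul1,r1:Add3,r2:Mul2,r3:Add2
  c10: CDB Mul2=90; stall  regs: r0:Mul1,r1:Add3,r2:90,r3:Add2
  c11: stall  regs: r0:Mul1,r1:Add3,r2:90,r3:Add2
  c12: stall  regs: r0:Mul1,r1:Add3,r2:90,r3:Add2
  c13: CDB Add1=91; issue ADD r2<-Add1  regs: r0:Mul1,r1:Add3,r2:Add1,r3:Add2
  c14: CDB Mul1=810; stall  regs: r0:810,r1:Add3,r2:Add1,r3:Add2
  c15: stall  regs: r0:810,r1:Add3,r2:Add1,r3:Add2
  c16: CDB Add1=180; issue ADD r2<-Add1  regs: r0:810,r1:Add3,r2:Add1,r3:Add2
  c17: CDB Add2=901; issue SUB r3<-Add2  regs: r0:810,r1:Add3,r2:Add1,r3:Add2
  c18: CDB Add3=-719  regs: r0:810,r1:-719,r2:Add1,r3:Add2
  c19: -  regs: r0:810,r1:-719,r2:Add1,r3:Add2
  c20: -  regs: r0:810,r1:-719,r2:Add1,r3:Add2
  c21: CDB Add1=182  regs: r0:810,r1:-719,r2:182,r3:Add2

STATUS = VALUE 182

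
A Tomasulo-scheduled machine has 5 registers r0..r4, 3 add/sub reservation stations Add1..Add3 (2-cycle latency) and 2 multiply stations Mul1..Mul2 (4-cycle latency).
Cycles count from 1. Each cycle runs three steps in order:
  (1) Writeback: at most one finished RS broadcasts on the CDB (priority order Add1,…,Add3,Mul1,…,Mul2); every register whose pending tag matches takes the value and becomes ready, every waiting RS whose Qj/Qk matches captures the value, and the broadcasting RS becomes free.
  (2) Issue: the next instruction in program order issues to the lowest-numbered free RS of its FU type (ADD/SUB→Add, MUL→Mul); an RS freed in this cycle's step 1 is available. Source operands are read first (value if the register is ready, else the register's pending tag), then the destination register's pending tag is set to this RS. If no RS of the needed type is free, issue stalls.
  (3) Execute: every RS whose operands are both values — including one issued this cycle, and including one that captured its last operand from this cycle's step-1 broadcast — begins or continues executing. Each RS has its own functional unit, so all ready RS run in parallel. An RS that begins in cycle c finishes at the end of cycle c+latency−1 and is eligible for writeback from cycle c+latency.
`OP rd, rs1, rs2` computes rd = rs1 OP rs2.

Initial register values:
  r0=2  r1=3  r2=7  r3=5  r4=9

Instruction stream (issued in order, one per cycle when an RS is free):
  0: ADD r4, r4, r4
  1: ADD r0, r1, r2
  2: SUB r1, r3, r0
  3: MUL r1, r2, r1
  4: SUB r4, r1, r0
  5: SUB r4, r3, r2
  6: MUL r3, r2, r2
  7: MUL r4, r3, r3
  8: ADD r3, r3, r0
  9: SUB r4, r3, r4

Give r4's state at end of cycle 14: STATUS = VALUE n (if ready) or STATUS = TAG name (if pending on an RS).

STATUS = TAG Add2

  c1: issue ADD r4<-Add1  regs: r0:2,r1:3,r2:7,r3:5,r4:Add1
  c2: issue ADD r0<-Add2  regs: r0:Add2,r1:3,r2:7,r3:5,r4:Add1
  c3: CDB Add1=18; issue SUB r1<-Add1  regs: r0:Add2,r1:Add1,r2:7,r3:5,r4:18
  c4: CDB Add2=10; issue MUL r1<-Mul1  regs: r0:10,r1:Mul1,r2:7,r3:5,r4:18
  c5: issue SUB r4<-Add2  regs: r0:10,r1:Mul1,r2:7,r3:5,r4:Add2
  c6: CDB Add1=-5; issue SUB r4<-Add1  regs: r0:10,r1:Mul1,r2:7,r3:5,r4:Add1
  c7: issue MUL r3<-Mul2  regs: r0:10,r1:Mul1,r2:7,r3:Mul2,r4:Add1
  c8: CDB Add1=-2; stall  regs: r0:10,r1:Mul1,r2:7,r3:Mul2,r4:-2
  c9: stall  regs: r0:10,r1:Mul1,r2:7,r3:Mul2,r4:-2
  c10: CDB Mul1=-35; issue MUL r4<-Mul1  regs: r0:10,r1:-35,r2:7,r3:Mul2,r4:Mul1
  c11: CDB Mul2=49; issue ADD r3<-Add1  regs: r0:10,r1:-35,r2:7,r3:Add1,r4:Mul1
  c12: CDB Add2=-45; issue SUB r4<-Add2  regs: r0:10,r1:-35,r2:7,r3:Add1,r4:Add2
  c13: CDB Add1=59  regs: r0:10,r1:-35,r2:7,r3:59,r4:Add2
  c14: -  regs: r0:10,r1:-35,r2:7,r3:59,r4:Add2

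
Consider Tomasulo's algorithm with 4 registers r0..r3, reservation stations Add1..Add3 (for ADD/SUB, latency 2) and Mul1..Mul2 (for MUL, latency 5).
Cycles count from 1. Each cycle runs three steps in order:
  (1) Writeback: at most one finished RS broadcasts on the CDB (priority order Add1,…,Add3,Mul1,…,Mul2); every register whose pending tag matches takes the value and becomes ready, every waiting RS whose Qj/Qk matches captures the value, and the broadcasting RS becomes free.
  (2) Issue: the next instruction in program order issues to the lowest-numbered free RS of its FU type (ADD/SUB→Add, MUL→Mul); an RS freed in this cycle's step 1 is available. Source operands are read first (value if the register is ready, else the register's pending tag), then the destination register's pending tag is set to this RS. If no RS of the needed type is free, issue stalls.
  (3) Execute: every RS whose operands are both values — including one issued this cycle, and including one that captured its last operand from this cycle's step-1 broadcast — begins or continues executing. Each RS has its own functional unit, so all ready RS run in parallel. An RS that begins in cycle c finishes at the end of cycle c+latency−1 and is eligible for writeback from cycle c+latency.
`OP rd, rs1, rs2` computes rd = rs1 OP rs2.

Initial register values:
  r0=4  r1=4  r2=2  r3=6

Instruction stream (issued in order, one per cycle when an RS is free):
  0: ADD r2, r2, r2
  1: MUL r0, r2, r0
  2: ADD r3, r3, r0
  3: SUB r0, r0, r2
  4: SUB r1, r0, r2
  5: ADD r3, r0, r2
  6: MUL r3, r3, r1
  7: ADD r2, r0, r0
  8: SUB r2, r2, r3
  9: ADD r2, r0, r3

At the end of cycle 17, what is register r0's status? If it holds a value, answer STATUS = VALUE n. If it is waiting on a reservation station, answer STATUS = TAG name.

STATUS = VALUE 12

cycle 1: issue ADD r2<-Add1 // r0:4,r1:4,r2:Add1,r3:6
cycle 2: issue MUL r0<-Mul1 // r0:Mul1,r1:4,r2:Add1,r3:6
cycle 3: CDB Add1=4; issue ADD r3<-Add1 // r0:Mul1,r1:4,r2:4,r3:Add1
cycle 4: issue SUB r0<-Add2 // r0:Add2,r1:4,r2:4,r3:Add1
cycle 5: issue SUB r1<-Add3 // r0:Add2,r1:Add3,r2:4,r3:Add1
cycle 6: stall // r0:Add2,r1:Add3,r2:4,r3:Add1
cycle 7: stall // r0:Add2,r1:Add3,r2:4,r3:Add1
cycle 8: CDB Mul1=16; stall // r0:Add2,r1:Add3,r2:4,r3:Add1
cycle 9: stall // r0:Add2,r1:Add3,r2:4,r3:Add1
cycle 10: CDB Add1=22; issue ADD r3<-Add1 // r0:Add2,r1:Add3,r2:4,r3:Add1
cycle 11: CDB Add2=12; issue MUL r3<-Mul1 // r0:12,r1:Add3,r2:4,r3:Mul1
cycle 12: issue ADD r2<-Add2 // r0:12,r1:Add3,r2:Add2,r3:Mul1
cycle 13: CDB Add1=16; issue SUB r2<-Add1 // r0:12,r1:Add3,r2:Add1,r3:Mul1
cycle 14: CDB Add2=24; issue ADD r2<-Add2 // r0:12,r1:Add3,r2:Add2,r3:Mul1
cycle 15: CDB Add3=8 // r0:12,r1:8,r2:Add2,r3:Mul1
cycle 16: - // r0:12,r1:8,r2:Add2,r3:Mul1
cycle 17: - // r0:12,r1:8,r2:Add2,r3:Mul1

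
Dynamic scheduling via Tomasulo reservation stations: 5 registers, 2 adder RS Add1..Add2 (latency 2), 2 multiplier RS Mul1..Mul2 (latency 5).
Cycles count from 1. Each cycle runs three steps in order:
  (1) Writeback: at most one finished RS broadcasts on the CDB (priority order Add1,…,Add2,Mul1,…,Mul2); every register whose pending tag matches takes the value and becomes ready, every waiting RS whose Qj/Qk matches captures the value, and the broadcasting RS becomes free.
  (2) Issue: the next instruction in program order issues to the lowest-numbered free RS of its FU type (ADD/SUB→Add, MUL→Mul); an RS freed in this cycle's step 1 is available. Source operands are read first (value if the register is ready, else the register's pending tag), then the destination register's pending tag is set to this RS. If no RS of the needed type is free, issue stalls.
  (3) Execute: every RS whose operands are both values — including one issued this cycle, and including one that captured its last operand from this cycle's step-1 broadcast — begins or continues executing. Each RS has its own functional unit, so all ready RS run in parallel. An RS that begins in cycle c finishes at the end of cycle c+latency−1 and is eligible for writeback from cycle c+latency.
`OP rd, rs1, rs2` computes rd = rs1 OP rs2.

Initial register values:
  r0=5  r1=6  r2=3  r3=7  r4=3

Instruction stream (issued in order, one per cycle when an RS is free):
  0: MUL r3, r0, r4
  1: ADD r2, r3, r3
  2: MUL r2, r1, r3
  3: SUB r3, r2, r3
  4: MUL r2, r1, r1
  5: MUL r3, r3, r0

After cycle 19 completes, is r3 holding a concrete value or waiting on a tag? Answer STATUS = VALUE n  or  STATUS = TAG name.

STATUS = VALUE 375

c1: issue MUL r3<-Mul1 | r0:5,r1:6,r2:3,r3:Mul1,r4:3
c2: issue ADD r2<-Add1 | r0:5,r1:6,r2:Add1,r3:Mul1,r4:3
c3: issue MUL r2<-Mul2 | r0:5,r1:6,r2:Mul2,r3:Mul1,r4:3
c4: issue SUB r3<-Add2 | r0:5,r1:6,r2:Mul2,r3:Add2,r4:3
c5: stall | r0:5,r1:6,r2:Mul2,r3:Add2,r4:3
c6: CDB Mul1=15; issue MUL r2<-Mul1 | r0:5,r1:6,r2:Mul1,r3:Add2,r4:3
c7: stall | r0:5,r1:6,r2:Mul1,r3:Add2,r4:3
c8: CDB Add1=30; stall | r0:5,r1:6,r2:Mul1,r3:Add2,r4:3
c9: stall | r0:5,r1:6,r2:Mul1,r3:Add2,r4:3
c10: stall | r0:5,r1:6,r2:Mul1,r3:Add2,r4:3
c11: CDB Mul1=36; issue MUL r3<-Mul1 | r0:5,r1:6,r2:36,r3:Mul1,r4:3
c12: CDB Mul2=90 | r0:5,r1:6,r2:36,r3:Mul1,r4:3
c13: - | r0:5,r1:6,r2:36,r3:Mul1,r4:3
c14: CDB Add2=75 | r0:5,r1:6,r2:36,r3:Mul1,r4:3
c15: - | r0:5,r1:6,r2:36,r3:Mul1,r4:3
c16: - | r0:5,r1:6,r2:36,r3:Mul1,r4:3
c17: - | r0:5,r1:6,r2:36,r3:Mul1,r4:3
c18: - | r0:5,r1:6,r2:36,r3:Mul1,r4:3
c19: CDB Mul1=375 | r0:5,r1:6,r2:36,r3:375,r4:3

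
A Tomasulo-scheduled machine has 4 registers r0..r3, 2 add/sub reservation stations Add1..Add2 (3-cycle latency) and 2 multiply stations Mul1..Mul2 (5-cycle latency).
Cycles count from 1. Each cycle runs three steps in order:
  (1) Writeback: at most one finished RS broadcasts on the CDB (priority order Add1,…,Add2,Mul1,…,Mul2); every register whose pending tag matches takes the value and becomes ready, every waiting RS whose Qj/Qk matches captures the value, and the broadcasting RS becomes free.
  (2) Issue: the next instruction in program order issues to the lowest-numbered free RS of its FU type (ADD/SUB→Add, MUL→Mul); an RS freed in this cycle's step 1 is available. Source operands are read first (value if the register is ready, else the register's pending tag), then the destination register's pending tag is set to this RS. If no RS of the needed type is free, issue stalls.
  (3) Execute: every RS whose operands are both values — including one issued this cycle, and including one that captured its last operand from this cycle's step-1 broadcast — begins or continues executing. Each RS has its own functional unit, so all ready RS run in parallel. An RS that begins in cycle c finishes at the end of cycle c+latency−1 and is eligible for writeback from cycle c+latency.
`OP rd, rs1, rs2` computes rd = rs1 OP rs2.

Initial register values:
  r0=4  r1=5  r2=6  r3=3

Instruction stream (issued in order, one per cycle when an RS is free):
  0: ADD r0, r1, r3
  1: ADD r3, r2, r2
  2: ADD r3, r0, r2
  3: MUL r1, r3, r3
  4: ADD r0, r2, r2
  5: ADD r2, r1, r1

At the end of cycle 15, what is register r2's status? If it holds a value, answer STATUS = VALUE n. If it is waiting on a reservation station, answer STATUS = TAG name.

cycle 1: issue ADD r0<-Add1 // r0:Add1,r1:5,r2:6,r3:3
cycle 2: issue ADD r3<-Add2 // r0:Add1,r1:5,r2:6,r3:Add2
cycle 3: stall // r0:Add1,r1:5,r2:6,r3:Add2
cycle 4: CDB Add1=8; issue ADD r3<-Add1 // r0:8,r1:5,r2:6,r3:Add1
cycle 5: CDB Add2=12; issue MUL r1<-Mul1 // r0:8,r1:Mul1,r2:6,r3:Add1
cycle 6: issue ADD r0<-Add2 // r0:Add2,r1:Mul1,r2:6,r3:Add1
cycle 7: CDB Add1=14; issue ADD r2<-Add1 // r0:Add2,r1:Mul1,r2:Add1,r3:14
cycle 8: - // r0:Add2,r1:Mul1,r2:Add1,r3:14
cycle 9: CDB Add2=12 // r0:12,r1:Mul1,r2:Add1,r3:14
cycle 10: - // r0:12,r1:Mul1,r2:Add1,r3:14
cycle 11: - // r0:12,r1:Mul1,r2:Add1,r3:14
cycle 12: CDB Mul1=196 // r0:12,r1:196,r2:Add1,r3:14
cycle 13: - // r0:12,r1:196,r2:Add1,r3:14
cycle 14: - // r0:12,r1:196,r2:Add1,r3:14
cycle 15: CDB Add1=392 // r0:12,r1:196,r2:392,r3:14

STATUS = VALUE 392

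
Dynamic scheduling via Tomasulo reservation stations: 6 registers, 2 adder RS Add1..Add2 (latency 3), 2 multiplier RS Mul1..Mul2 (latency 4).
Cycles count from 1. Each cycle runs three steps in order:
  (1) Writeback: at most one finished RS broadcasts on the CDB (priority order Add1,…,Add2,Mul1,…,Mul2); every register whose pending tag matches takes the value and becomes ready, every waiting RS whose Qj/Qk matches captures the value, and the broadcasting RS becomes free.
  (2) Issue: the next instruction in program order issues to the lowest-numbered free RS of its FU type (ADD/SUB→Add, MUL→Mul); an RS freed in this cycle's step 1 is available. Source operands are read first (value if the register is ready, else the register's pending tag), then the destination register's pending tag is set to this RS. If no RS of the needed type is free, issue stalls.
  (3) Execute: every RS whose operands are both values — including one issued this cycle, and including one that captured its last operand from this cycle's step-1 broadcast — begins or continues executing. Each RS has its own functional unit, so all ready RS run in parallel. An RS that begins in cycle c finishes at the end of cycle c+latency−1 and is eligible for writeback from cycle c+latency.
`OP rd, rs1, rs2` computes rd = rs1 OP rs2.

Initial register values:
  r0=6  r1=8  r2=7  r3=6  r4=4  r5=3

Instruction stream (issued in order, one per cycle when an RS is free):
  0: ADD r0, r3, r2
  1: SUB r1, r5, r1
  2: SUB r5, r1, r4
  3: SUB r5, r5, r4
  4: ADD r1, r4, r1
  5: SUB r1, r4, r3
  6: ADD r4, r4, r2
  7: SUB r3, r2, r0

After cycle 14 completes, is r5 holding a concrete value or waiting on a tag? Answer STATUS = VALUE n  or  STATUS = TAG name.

STATUS = VALUE -13

c1: issue ADD r0<-Add1 | r0:Add1,r1:8,r2:7,r3:6,r4:4,r5:3
c2: issue SUB r1<-Add2 | r0:Add1,r1:Add2,r2:7,r3:6,r4:4,r5:3
c3: stall | r0:Add1,r1:Add2,r2:7,r3:6,r4:4,r5:3
c4: CDB Add1=13; issue SUB r5<-Add1 | r0:13,r1:Add2,r2:7,r3:6,r4:4,r5:Add1
c5: CDB Add2=-5; issue SUB r5<-Add2 | r0:13,r1:-5,r2:7,r3:6,r4:4,r5:Add2
c6: stall | r0:13,r1:-5,r2:7,r3:6,r4:4,r5:Add2
c7: stall | r0:13,r1:-5,r2:7,r3:6,r4:4,r5:Add2
c8: CDB Add1=-9; issue ADD r1<-Add1 | r0:13,r1:Add1,r2:7,r3:6,r4:4,r5:Add2
c9: stall | r0:13,r1:Add1,r2:7,r3:6,r4:4,r5:Add2
c10: stall | r0:13,r1:Add1,r2:7,r3:6,r4:4,r5:Add2
c11: CDB Add1=-1; issue SUB r1<-Add1 | r0:13,r1:Add1,r2:7,r3:6,r4:4,r5:Add2
c12: CDB Add2=-13; issue ADD r4<-Add2 | r0:13,r1:Add1,r2:7,r3:6,r4:Add2,r5:-13
c13: stall | r0:13,r1:Add1,r2:7,r3:6,r4:Add2,r5:-13
c14: CDB Add1=-2; issue SUB r3<-Add1 | r0:13,r1:-2,r2:7,r3:Add1,r4:Add2,r5:-13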